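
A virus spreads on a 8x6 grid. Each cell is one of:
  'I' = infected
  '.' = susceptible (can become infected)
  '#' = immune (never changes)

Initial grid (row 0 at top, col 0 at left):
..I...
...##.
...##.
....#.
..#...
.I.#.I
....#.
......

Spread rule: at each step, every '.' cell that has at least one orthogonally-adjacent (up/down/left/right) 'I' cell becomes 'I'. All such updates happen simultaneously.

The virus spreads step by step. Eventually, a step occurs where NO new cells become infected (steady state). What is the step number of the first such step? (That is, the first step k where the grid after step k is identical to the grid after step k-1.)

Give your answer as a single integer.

Answer: 5

Derivation:
Step 0 (initial): 3 infected
Step 1: +10 new -> 13 infected
Step 2: +12 new -> 25 infected
Step 3: +11 new -> 36 infected
Step 4: +4 new -> 40 infected
Step 5: +0 new -> 40 infected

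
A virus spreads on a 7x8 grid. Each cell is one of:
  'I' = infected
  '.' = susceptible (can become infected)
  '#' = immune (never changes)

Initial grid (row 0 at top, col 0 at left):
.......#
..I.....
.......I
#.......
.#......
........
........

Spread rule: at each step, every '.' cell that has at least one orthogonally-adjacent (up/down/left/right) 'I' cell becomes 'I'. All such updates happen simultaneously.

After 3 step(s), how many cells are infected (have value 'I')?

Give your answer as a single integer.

Answer: 32

Derivation:
Step 0 (initial): 2 infected
Step 1: +7 new -> 9 infected
Step 2: +11 new -> 20 infected
Step 3: +12 new -> 32 infected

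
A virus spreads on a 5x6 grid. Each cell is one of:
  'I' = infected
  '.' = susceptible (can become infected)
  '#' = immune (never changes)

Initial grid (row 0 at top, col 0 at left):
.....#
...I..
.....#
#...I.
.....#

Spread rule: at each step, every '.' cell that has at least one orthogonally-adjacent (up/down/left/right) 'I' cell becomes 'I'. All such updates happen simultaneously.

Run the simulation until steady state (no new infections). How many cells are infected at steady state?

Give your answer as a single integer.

Answer: 26

Derivation:
Step 0 (initial): 2 infected
Step 1: +8 new -> 10 infected
Step 2: +7 new -> 17 infected
Step 3: +5 new -> 22 infected
Step 4: +3 new -> 25 infected
Step 5: +1 new -> 26 infected
Step 6: +0 new -> 26 infected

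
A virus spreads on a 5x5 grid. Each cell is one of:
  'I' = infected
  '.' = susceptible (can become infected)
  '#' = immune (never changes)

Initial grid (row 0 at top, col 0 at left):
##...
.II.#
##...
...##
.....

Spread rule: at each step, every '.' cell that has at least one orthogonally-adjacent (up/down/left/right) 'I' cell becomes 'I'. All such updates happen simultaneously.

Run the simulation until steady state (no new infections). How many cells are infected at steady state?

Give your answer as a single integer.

Step 0 (initial): 2 infected
Step 1: +4 new -> 6 infected
Step 2: +3 new -> 9 infected
Step 3: +4 new -> 13 infected
Step 4: +3 new -> 16 infected
Step 5: +2 new -> 18 infected
Step 6: +0 new -> 18 infected

Answer: 18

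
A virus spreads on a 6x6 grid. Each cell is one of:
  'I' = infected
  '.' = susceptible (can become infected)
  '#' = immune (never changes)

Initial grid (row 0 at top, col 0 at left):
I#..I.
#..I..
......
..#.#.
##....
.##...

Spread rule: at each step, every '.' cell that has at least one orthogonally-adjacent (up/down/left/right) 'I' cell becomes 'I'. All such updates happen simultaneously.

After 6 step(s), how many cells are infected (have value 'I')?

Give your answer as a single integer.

Step 0 (initial): 3 infected
Step 1: +5 new -> 8 infected
Step 2: +6 new -> 14 infected
Step 3: +3 new -> 17 infected
Step 4: +6 new -> 23 infected
Step 5: +3 new -> 26 infected
Step 6: +1 new -> 27 infected

Answer: 27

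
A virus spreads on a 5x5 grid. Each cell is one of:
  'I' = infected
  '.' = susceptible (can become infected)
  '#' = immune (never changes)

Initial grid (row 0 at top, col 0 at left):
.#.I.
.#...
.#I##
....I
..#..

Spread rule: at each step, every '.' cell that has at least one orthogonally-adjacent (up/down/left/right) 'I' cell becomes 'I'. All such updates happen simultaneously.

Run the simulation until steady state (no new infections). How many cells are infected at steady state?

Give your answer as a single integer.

Answer: 19

Derivation:
Step 0 (initial): 3 infected
Step 1: +7 new -> 10 infected
Step 2: +3 new -> 13 infected
Step 3: +2 new -> 15 infected
Step 4: +2 new -> 17 infected
Step 5: +1 new -> 18 infected
Step 6: +1 new -> 19 infected
Step 7: +0 new -> 19 infected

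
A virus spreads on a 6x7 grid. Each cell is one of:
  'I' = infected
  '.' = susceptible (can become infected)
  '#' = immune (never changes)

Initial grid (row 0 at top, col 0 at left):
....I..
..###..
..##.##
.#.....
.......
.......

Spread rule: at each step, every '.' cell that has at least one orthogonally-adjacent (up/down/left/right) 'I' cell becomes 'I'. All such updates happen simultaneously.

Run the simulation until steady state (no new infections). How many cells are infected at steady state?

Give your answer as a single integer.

Step 0 (initial): 1 infected
Step 1: +2 new -> 3 infected
Step 2: +3 new -> 6 infected
Step 3: +2 new -> 8 infected
Step 4: +2 new -> 10 infected
Step 5: +2 new -> 12 infected
Step 6: +1 new -> 13 infected
Step 7: +1 new -> 14 infected
Step 8: +1 new -> 15 infected
Step 9: +2 new -> 17 infected
Step 10: +2 new -> 19 infected
Step 11: +3 new -> 22 infected
Step 12: +3 new -> 25 infected
Step 13: +3 new -> 28 infected
Step 14: +4 new -> 32 infected
Step 15: +2 new -> 34 infected
Step 16: +0 new -> 34 infected

Answer: 34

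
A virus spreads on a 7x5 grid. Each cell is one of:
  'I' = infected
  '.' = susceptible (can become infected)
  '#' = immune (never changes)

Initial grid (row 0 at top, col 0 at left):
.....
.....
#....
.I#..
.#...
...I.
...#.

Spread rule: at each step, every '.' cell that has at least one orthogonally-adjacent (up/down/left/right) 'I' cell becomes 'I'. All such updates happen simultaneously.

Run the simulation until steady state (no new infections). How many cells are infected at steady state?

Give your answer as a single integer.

Step 0 (initial): 2 infected
Step 1: +5 new -> 7 infected
Step 2: +9 new -> 16 infected
Step 3: +7 new -> 23 infected
Step 4: +5 new -> 28 infected
Step 5: +2 new -> 30 infected
Step 6: +1 new -> 31 infected
Step 7: +0 new -> 31 infected

Answer: 31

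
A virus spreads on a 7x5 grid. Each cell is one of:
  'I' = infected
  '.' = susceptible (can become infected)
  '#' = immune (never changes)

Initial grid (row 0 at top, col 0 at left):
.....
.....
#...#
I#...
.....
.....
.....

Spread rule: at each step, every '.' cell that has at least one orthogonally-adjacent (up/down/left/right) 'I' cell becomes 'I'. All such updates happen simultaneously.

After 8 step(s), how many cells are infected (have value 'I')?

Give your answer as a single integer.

Answer: 30

Derivation:
Step 0 (initial): 1 infected
Step 1: +1 new -> 2 infected
Step 2: +2 new -> 4 infected
Step 3: +3 new -> 7 infected
Step 4: +4 new -> 11 infected
Step 5: +5 new -> 16 infected
Step 6: +6 new -> 22 infected
Step 7: +4 new -> 26 infected
Step 8: +4 new -> 30 infected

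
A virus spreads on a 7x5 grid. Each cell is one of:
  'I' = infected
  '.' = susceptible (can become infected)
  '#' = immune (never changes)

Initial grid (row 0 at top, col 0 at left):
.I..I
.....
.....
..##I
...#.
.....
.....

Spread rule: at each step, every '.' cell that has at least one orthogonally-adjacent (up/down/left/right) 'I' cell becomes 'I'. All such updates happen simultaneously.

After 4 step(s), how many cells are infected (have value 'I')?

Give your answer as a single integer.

Step 0 (initial): 3 infected
Step 1: +7 new -> 10 infected
Step 2: +6 new -> 16 infected
Step 3: +5 new -> 21 infected
Step 4: +4 new -> 25 infected

Answer: 25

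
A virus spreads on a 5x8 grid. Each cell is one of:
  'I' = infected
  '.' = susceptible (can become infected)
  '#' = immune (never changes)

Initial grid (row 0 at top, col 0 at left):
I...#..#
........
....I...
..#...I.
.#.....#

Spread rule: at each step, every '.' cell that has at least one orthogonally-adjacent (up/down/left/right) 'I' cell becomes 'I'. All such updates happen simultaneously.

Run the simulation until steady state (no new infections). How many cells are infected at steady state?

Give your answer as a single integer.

Answer: 35

Derivation:
Step 0 (initial): 3 infected
Step 1: +10 new -> 13 infected
Step 2: +11 new -> 24 infected
Step 3: +8 new -> 32 infected
Step 4: +3 new -> 35 infected
Step 5: +0 new -> 35 infected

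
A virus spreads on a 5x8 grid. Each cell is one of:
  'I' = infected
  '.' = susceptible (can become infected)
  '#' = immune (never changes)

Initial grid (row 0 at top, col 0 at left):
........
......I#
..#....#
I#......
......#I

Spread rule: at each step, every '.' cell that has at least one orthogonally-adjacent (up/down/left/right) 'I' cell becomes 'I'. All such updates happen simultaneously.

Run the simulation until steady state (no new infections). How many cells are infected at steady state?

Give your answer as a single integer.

Answer: 35

Derivation:
Step 0 (initial): 3 infected
Step 1: +6 new -> 9 infected
Step 2: +8 new -> 17 infected
Step 3: +7 new -> 24 infected
Step 4: +8 new -> 32 infected
Step 5: +3 new -> 35 infected
Step 6: +0 new -> 35 infected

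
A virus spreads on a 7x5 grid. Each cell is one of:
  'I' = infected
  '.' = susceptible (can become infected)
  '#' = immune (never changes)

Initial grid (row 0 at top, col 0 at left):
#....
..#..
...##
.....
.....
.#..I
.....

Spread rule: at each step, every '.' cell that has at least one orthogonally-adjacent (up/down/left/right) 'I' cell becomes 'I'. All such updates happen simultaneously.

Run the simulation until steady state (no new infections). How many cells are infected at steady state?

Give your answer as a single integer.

Answer: 30

Derivation:
Step 0 (initial): 1 infected
Step 1: +3 new -> 4 infected
Step 2: +4 new -> 8 infected
Step 3: +3 new -> 11 infected
Step 4: +3 new -> 14 infected
Step 5: +4 new -> 18 infected
Step 6: +3 new -> 21 infected
Step 7: +2 new -> 23 infected
Step 8: +2 new -> 25 infected
Step 9: +1 new -> 26 infected
Step 10: +1 new -> 27 infected
Step 11: +2 new -> 29 infected
Step 12: +1 new -> 30 infected
Step 13: +0 new -> 30 infected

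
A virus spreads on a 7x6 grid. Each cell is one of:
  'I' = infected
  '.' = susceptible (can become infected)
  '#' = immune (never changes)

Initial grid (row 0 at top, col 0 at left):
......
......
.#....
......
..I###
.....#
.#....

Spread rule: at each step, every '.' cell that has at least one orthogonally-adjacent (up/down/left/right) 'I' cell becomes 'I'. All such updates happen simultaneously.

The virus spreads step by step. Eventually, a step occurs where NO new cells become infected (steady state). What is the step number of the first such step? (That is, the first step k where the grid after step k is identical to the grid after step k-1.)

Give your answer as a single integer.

Answer: 8

Derivation:
Step 0 (initial): 1 infected
Step 1: +3 new -> 4 infected
Step 2: +7 new -> 11 infected
Step 3: +7 new -> 18 infected
Step 4: +8 new -> 26 infected
Step 5: +6 new -> 32 infected
Step 6: +3 new -> 35 infected
Step 7: +1 new -> 36 infected
Step 8: +0 new -> 36 infected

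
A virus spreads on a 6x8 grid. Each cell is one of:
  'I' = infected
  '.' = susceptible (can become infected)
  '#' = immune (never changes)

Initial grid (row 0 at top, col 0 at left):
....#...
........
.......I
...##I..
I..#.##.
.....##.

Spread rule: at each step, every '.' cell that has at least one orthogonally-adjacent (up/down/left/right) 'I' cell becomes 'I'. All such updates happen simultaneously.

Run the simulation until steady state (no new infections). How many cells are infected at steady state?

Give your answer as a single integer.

Answer: 40

Derivation:
Step 0 (initial): 3 infected
Step 1: +8 new -> 11 infected
Step 2: +9 new -> 20 infected
Step 3: +9 new -> 29 infected
Step 4: +5 new -> 34 infected
Step 5: +4 new -> 38 infected
Step 6: +2 new -> 40 infected
Step 7: +0 new -> 40 infected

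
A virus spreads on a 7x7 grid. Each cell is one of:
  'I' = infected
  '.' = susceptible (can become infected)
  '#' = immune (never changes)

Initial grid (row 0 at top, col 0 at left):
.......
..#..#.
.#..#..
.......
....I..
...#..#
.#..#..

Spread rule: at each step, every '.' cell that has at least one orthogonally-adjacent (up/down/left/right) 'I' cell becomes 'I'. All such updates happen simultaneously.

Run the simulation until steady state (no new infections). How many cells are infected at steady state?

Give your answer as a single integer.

Step 0 (initial): 1 infected
Step 1: +4 new -> 5 infected
Step 2: +5 new -> 10 infected
Step 3: +7 new -> 17 infected
Step 4: +8 new -> 25 infected
Step 5: +6 new -> 31 infected
Step 6: +5 new -> 36 infected
Step 7: +3 new -> 39 infected
Step 8: +2 new -> 41 infected
Step 9: +0 new -> 41 infected

Answer: 41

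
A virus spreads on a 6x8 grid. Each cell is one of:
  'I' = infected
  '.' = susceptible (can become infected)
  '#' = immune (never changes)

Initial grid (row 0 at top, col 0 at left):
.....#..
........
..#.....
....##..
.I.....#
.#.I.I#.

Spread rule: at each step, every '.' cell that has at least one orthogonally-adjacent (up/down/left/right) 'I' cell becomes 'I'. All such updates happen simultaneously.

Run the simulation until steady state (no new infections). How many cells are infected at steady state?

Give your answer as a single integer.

Step 0 (initial): 3 infected
Step 1: +7 new -> 10 infected
Step 2: +7 new -> 17 infected
Step 3: +4 new -> 21 infected
Step 4: +7 new -> 28 infected
Step 5: +7 new -> 35 infected
Step 6: +4 new -> 39 infected
Step 7: +1 new -> 40 infected
Step 8: +0 new -> 40 infected

Answer: 40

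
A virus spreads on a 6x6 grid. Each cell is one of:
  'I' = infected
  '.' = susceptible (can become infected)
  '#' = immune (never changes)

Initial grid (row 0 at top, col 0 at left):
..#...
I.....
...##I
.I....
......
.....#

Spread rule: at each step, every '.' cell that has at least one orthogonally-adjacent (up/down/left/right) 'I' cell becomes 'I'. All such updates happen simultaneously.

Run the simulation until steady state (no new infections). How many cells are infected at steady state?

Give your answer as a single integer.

Step 0 (initial): 3 infected
Step 1: +9 new -> 12 infected
Step 2: +11 new -> 23 infected
Step 3: +6 new -> 29 infected
Step 4: +3 new -> 32 infected
Step 5: +0 new -> 32 infected

Answer: 32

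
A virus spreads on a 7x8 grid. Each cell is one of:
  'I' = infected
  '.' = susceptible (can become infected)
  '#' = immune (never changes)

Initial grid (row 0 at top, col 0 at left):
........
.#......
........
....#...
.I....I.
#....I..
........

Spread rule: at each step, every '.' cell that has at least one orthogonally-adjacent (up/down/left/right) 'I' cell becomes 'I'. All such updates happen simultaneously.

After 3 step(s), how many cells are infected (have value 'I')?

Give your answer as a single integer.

Step 0 (initial): 3 infected
Step 1: +10 new -> 13 infected
Step 2: +14 new -> 27 infected
Step 3: +10 new -> 37 infected

Answer: 37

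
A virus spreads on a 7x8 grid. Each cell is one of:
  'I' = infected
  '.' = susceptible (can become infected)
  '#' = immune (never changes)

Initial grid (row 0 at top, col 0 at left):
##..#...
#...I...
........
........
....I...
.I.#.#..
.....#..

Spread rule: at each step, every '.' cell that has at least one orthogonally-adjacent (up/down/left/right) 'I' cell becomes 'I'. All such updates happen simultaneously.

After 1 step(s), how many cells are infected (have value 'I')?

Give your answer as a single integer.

Answer: 14

Derivation:
Step 0 (initial): 3 infected
Step 1: +11 new -> 14 infected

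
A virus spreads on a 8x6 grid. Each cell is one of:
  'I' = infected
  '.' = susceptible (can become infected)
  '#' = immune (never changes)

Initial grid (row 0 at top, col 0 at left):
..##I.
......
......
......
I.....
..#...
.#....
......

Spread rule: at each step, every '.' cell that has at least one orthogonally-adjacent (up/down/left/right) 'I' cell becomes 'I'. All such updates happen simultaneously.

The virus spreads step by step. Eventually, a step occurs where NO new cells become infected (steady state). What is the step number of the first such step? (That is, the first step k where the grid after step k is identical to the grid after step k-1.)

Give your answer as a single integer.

Answer: 9

Derivation:
Step 0 (initial): 2 infected
Step 1: +5 new -> 7 infected
Step 2: +8 new -> 15 infected
Step 3: +9 new -> 24 infected
Step 4: +8 new -> 32 infected
Step 5: +5 new -> 37 infected
Step 6: +4 new -> 41 infected
Step 7: +2 new -> 43 infected
Step 8: +1 new -> 44 infected
Step 9: +0 new -> 44 infected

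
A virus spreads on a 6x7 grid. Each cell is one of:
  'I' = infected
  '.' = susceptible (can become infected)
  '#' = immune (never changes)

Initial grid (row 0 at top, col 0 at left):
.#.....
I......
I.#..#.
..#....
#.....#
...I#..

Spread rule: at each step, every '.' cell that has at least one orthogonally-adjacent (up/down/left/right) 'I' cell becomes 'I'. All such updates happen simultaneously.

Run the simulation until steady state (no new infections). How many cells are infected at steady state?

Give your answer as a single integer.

Step 0 (initial): 3 infected
Step 1: +6 new -> 9 infected
Step 2: +6 new -> 15 infected
Step 3: +7 new -> 22 infected
Step 4: +5 new -> 27 infected
Step 5: +4 new -> 31 infected
Step 6: +3 new -> 34 infected
Step 7: +1 new -> 35 infected
Step 8: +0 new -> 35 infected

Answer: 35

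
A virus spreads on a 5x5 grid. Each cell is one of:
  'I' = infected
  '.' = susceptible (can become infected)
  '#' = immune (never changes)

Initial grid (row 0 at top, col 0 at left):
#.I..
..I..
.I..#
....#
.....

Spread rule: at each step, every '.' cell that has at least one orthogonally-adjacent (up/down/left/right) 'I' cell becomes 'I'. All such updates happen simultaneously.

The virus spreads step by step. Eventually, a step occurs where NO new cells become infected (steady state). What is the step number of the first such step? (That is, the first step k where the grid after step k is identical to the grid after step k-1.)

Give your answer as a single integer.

Step 0 (initial): 3 infected
Step 1: +7 new -> 10 infected
Step 2: +7 new -> 17 infected
Step 3: +3 new -> 20 infected
Step 4: +1 new -> 21 infected
Step 5: +1 new -> 22 infected
Step 6: +0 new -> 22 infected

Answer: 6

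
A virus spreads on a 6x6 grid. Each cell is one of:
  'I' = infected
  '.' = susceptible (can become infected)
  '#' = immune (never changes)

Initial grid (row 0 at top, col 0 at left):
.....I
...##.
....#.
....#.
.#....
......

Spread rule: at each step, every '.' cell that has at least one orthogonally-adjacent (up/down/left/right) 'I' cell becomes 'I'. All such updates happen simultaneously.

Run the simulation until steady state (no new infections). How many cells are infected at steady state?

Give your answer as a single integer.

Answer: 31

Derivation:
Step 0 (initial): 1 infected
Step 1: +2 new -> 3 infected
Step 2: +2 new -> 5 infected
Step 3: +2 new -> 7 infected
Step 4: +3 new -> 10 infected
Step 5: +5 new -> 15 infected
Step 6: +6 new -> 21 infected
Step 7: +5 new -> 26 infected
Step 8: +2 new -> 28 infected
Step 9: +2 new -> 30 infected
Step 10: +1 new -> 31 infected
Step 11: +0 new -> 31 infected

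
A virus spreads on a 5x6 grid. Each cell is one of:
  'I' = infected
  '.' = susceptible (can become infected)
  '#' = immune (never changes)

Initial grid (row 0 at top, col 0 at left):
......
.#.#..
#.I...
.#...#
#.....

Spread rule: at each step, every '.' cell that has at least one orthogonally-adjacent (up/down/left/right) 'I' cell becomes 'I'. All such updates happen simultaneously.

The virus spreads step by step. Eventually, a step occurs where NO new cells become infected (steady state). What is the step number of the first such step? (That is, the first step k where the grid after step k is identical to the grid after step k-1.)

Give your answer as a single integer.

Step 0 (initial): 1 infected
Step 1: +4 new -> 5 infected
Step 2: +4 new -> 9 infected
Step 3: +7 new -> 16 infected
Step 4: +4 new -> 20 infected
Step 5: +3 new -> 23 infected
Step 6: +0 new -> 23 infected

Answer: 6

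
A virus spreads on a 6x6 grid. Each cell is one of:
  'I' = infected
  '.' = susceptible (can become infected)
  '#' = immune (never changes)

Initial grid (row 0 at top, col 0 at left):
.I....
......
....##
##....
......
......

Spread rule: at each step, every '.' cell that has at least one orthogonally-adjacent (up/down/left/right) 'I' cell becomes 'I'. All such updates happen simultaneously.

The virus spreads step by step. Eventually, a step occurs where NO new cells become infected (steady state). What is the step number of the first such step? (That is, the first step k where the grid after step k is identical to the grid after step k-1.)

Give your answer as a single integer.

Step 0 (initial): 1 infected
Step 1: +3 new -> 4 infected
Step 2: +4 new -> 8 infected
Step 3: +4 new -> 12 infected
Step 4: +4 new -> 16 infected
Step 5: +3 new -> 19 infected
Step 6: +4 new -> 23 infected
Step 7: +5 new -> 28 infected
Step 8: +3 new -> 31 infected
Step 9: +1 new -> 32 infected
Step 10: +0 new -> 32 infected

Answer: 10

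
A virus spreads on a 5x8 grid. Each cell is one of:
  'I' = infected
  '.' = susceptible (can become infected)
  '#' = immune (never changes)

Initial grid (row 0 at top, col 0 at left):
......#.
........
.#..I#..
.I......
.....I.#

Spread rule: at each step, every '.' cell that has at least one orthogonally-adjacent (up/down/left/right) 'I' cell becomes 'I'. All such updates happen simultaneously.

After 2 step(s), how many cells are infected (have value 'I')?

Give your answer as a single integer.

Step 0 (initial): 3 infected
Step 1: +9 new -> 12 infected
Step 2: +10 new -> 22 infected

Answer: 22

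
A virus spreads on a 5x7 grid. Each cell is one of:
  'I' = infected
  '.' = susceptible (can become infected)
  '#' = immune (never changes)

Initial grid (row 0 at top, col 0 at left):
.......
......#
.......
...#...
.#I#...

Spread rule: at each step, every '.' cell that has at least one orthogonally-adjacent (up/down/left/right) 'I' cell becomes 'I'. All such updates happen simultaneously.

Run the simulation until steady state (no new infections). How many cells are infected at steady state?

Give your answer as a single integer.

Answer: 31

Derivation:
Step 0 (initial): 1 infected
Step 1: +1 new -> 2 infected
Step 2: +2 new -> 4 infected
Step 3: +4 new -> 8 infected
Step 4: +6 new -> 14 infected
Step 5: +6 new -> 20 infected
Step 6: +6 new -> 26 infected
Step 7: +3 new -> 29 infected
Step 8: +2 new -> 31 infected
Step 9: +0 new -> 31 infected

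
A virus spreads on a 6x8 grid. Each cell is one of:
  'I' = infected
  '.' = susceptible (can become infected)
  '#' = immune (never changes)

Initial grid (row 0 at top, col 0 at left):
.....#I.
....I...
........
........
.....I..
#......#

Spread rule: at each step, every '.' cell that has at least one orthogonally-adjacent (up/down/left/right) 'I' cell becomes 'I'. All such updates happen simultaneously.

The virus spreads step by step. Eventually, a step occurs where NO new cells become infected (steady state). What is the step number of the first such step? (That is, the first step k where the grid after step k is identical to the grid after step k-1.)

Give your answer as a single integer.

Step 0 (initial): 3 infected
Step 1: +10 new -> 13 infected
Step 2: +12 new -> 25 infected
Step 3: +8 new -> 33 infected
Step 4: +6 new -> 39 infected
Step 5: +5 new -> 44 infected
Step 6: +1 new -> 45 infected
Step 7: +0 new -> 45 infected

Answer: 7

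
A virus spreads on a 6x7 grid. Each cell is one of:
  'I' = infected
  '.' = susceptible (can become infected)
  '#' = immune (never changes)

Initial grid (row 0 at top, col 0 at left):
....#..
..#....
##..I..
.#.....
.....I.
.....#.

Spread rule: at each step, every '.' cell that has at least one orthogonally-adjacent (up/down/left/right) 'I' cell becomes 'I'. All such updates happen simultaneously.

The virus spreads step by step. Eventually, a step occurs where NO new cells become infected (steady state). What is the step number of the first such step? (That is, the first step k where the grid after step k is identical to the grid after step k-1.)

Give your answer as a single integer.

Step 0 (initial): 2 infected
Step 1: +7 new -> 9 infected
Step 2: +9 new -> 18 infected
Step 3: +6 new -> 24 infected
Step 4: +4 new -> 28 infected
Step 5: +3 new -> 31 infected
Step 6: +4 new -> 35 infected
Step 7: +1 new -> 36 infected
Step 8: +0 new -> 36 infected

Answer: 8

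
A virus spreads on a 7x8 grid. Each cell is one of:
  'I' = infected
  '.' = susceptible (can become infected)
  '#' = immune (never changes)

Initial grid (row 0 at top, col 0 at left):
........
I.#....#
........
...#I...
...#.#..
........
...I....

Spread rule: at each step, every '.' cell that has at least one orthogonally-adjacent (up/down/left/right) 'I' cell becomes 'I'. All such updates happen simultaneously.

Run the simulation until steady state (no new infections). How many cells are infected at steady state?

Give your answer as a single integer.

Answer: 51

Derivation:
Step 0 (initial): 3 infected
Step 1: +9 new -> 12 infected
Step 2: +11 new -> 23 infected
Step 3: +15 new -> 38 infected
Step 4: +10 new -> 48 infected
Step 5: +2 new -> 50 infected
Step 6: +1 new -> 51 infected
Step 7: +0 new -> 51 infected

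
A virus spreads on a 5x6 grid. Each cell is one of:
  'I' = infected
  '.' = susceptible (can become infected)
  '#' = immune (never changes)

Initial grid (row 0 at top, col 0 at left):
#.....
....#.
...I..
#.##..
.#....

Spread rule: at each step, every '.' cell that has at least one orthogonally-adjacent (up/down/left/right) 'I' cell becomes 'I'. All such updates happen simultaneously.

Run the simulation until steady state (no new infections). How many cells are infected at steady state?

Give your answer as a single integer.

Answer: 23

Derivation:
Step 0 (initial): 1 infected
Step 1: +3 new -> 4 infected
Step 2: +5 new -> 9 infected
Step 3: +8 new -> 17 infected
Step 4: +5 new -> 22 infected
Step 5: +1 new -> 23 infected
Step 6: +0 new -> 23 infected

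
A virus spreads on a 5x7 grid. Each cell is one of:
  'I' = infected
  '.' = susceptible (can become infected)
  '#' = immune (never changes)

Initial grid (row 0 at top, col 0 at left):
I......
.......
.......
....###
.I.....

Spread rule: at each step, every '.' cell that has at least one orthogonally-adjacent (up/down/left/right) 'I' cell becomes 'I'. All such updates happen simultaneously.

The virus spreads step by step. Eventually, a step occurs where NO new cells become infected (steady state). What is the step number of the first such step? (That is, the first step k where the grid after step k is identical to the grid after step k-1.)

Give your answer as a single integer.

Step 0 (initial): 2 infected
Step 1: +5 new -> 7 infected
Step 2: +7 new -> 14 infected
Step 3: +5 new -> 19 infected
Step 4: +4 new -> 23 infected
Step 5: +4 new -> 27 infected
Step 6: +3 new -> 30 infected
Step 7: +2 new -> 32 infected
Step 8: +0 new -> 32 infected

Answer: 8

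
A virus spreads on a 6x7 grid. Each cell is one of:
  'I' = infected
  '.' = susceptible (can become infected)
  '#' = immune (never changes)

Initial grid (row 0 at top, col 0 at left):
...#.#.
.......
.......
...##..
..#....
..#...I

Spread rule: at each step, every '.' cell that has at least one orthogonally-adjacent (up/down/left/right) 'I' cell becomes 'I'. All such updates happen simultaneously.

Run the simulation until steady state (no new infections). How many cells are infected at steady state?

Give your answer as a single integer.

Step 0 (initial): 1 infected
Step 1: +2 new -> 3 infected
Step 2: +3 new -> 6 infected
Step 3: +4 new -> 10 infected
Step 4: +3 new -> 13 infected
Step 5: +3 new -> 16 infected
Step 6: +2 new -> 18 infected
Step 7: +3 new -> 21 infected
Step 8: +3 new -> 24 infected
Step 9: +4 new -> 28 infected
Step 10: +4 new -> 32 infected
Step 11: +3 new -> 35 infected
Step 12: +1 new -> 36 infected
Step 13: +0 new -> 36 infected

Answer: 36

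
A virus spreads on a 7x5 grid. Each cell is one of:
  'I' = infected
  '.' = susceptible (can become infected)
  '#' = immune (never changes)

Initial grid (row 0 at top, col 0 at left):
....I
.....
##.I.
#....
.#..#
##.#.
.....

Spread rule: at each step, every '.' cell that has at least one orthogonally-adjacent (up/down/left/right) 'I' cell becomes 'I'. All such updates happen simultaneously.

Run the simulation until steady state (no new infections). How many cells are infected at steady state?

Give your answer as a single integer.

Answer: 26

Derivation:
Step 0 (initial): 2 infected
Step 1: +6 new -> 8 infected
Step 2: +5 new -> 13 infected
Step 3: +4 new -> 17 infected
Step 4: +3 new -> 20 infected
Step 5: +1 new -> 21 infected
Step 6: +2 new -> 23 infected
Step 7: +2 new -> 25 infected
Step 8: +1 new -> 26 infected
Step 9: +0 new -> 26 infected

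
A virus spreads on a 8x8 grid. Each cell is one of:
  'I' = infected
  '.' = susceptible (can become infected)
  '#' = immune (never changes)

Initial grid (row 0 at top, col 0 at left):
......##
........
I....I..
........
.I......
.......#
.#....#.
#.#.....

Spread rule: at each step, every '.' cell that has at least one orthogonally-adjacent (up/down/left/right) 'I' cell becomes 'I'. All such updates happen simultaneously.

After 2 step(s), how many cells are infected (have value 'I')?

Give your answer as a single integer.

Answer: 29

Derivation:
Step 0 (initial): 3 infected
Step 1: +11 new -> 14 infected
Step 2: +15 new -> 29 infected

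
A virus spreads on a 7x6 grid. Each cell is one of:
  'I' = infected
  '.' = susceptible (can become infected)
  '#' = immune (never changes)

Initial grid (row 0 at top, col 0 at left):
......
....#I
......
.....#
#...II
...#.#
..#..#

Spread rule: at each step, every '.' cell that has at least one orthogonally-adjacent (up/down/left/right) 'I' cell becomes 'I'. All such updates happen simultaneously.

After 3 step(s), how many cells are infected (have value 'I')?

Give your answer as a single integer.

Step 0 (initial): 3 infected
Step 1: +5 new -> 8 infected
Step 2: +5 new -> 13 infected
Step 3: +6 new -> 19 infected

Answer: 19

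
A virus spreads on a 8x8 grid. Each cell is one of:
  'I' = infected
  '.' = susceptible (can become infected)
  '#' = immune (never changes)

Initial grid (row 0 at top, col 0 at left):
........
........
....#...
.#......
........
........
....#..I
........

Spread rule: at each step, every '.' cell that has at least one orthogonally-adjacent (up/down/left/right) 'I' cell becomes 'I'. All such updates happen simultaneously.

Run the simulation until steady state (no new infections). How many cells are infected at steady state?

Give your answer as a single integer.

Step 0 (initial): 1 infected
Step 1: +3 new -> 4 infected
Step 2: +4 new -> 8 infected
Step 3: +4 new -> 12 infected
Step 4: +5 new -> 17 infected
Step 5: +6 new -> 23 infected
Step 6: +8 new -> 31 infected
Step 7: +7 new -> 38 infected
Step 8: +8 new -> 46 infected
Step 9: +5 new -> 51 infected
Step 10: +4 new -> 55 infected
Step 11: +3 new -> 58 infected
Step 12: +2 new -> 60 infected
Step 13: +1 new -> 61 infected
Step 14: +0 new -> 61 infected

Answer: 61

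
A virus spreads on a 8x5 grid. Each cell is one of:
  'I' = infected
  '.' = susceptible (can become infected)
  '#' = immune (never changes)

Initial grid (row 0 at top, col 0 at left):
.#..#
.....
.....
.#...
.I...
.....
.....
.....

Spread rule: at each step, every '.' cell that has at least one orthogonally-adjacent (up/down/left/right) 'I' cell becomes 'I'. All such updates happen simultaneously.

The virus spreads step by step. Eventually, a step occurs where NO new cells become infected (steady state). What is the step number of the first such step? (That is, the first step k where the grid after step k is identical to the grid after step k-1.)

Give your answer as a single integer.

Step 0 (initial): 1 infected
Step 1: +3 new -> 4 infected
Step 2: +6 new -> 10 infected
Step 3: +8 new -> 18 infected
Step 4: +9 new -> 27 infected
Step 5: +7 new -> 34 infected
Step 6: +3 new -> 37 infected
Step 7: +0 new -> 37 infected

Answer: 7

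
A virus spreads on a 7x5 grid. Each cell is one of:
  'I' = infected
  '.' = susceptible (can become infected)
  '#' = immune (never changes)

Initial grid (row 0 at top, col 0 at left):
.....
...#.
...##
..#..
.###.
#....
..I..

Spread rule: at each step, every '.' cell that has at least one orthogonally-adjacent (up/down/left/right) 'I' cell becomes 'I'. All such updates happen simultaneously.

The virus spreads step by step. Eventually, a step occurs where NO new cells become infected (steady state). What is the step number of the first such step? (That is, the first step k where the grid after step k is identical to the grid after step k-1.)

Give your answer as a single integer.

Step 0 (initial): 1 infected
Step 1: +3 new -> 4 infected
Step 2: +4 new -> 8 infected
Step 3: +1 new -> 9 infected
Step 4: +1 new -> 10 infected
Step 5: +1 new -> 11 infected
Step 6: +1 new -> 12 infected
Step 7: +0 new -> 12 infected

Answer: 7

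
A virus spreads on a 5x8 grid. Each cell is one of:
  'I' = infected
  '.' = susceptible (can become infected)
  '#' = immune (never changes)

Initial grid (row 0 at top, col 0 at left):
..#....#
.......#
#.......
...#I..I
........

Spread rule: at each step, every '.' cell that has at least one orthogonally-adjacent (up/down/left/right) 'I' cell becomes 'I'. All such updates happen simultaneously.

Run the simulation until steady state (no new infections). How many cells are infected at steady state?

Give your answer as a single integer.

Answer: 35

Derivation:
Step 0 (initial): 2 infected
Step 1: +6 new -> 8 infected
Step 2: +7 new -> 15 infected
Step 3: +6 new -> 21 infected
Step 4: +7 new -> 28 infected
Step 5: +3 new -> 31 infected
Step 6: +3 new -> 34 infected
Step 7: +1 new -> 35 infected
Step 8: +0 new -> 35 infected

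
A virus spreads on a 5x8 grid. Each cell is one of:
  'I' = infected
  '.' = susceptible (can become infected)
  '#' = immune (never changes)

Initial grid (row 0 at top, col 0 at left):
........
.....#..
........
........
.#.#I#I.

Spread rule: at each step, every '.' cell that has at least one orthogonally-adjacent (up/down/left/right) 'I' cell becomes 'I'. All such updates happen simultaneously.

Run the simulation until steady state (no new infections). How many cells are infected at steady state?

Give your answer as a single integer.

Step 0 (initial): 2 infected
Step 1: +3 new -> 5 infected
Step 2: +5 new -> 10 infected
Step 3: +6 new -> 16 infected
Step 4: +7 new -> 23 infected
Step 5: +6 new -> 29 infected
Step 6: +4 new -> 33 infected
Step 7: +2 new -> 35 infected
Step 8: +1 new -> 36 infected
Step 9: +0 new -> 36 infected

Answer: 36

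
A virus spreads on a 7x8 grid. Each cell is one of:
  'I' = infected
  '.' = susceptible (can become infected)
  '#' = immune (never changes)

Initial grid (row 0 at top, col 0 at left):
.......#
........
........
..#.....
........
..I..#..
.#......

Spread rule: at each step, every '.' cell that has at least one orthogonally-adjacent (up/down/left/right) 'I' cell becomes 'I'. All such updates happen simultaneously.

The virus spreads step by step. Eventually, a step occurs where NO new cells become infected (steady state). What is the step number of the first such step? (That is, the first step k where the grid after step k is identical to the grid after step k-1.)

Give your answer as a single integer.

Step 0 (initial): 1 infected
Step 1: +4 new -> 5 infected
Step 2: +5 new -> 10 infected
Step 3: +6 new -> 16 infected
Step 4: +6 new -> 22 infected
Step 5: +8 new -> 30 infected
Step 6: +10 new -> 40 infected
Step 7: +7 new -> 47 infected
Step 8: +3 new -> 50 infected
Step 9: +2 new -> 52 infected
Step 10: +0 new -> 52 infected

Answer: 10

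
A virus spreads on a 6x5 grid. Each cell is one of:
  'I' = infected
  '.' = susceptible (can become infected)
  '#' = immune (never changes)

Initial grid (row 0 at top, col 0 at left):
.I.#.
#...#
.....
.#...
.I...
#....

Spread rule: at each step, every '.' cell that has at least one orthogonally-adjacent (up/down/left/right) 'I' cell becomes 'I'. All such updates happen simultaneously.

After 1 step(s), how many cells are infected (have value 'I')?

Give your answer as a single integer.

Answer: 8

Derivation:
Step 0 (initial): 2 infected
Step 1: +6 new -> 8 infected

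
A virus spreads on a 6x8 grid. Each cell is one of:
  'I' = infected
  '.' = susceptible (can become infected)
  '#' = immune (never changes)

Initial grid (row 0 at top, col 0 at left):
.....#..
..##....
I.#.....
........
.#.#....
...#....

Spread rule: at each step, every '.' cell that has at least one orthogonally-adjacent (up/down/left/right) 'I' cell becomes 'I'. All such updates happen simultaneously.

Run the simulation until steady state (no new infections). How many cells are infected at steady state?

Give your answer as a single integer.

Step 0 (initial): 1 infected
Step 1: +3 new -> 4 infected
Step 2: +4 new -> 8 infected
Step 3: +3 new -> 11 infected
Step 4: +4 new -> 15 infected
Step 5: +4 new -> 19 infected
Step 6: +4 new -> 23 infected
Step 7: +5 new -> 28 infected
Step 8: +5 new -> 33 infected
Step 9: +4 new -> 37 infected
Step 10: +3 new -> 40 infected
Step 11: +1 new -> 41 infected
Step 12: +0 new -> 41 infected

Answer: 41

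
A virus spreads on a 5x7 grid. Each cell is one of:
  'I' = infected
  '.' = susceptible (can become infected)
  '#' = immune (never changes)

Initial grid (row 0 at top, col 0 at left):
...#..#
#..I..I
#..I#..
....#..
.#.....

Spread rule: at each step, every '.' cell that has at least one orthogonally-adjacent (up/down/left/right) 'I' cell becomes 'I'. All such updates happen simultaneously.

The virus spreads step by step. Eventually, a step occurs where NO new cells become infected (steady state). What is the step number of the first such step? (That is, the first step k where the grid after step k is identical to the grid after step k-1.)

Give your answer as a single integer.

Step 0 (initial): 3 infected
Step 1: +6 new -> 9 infected
Step 2: +9 new -> 18 infected
Step 3: +6 new -> 24 infected
Step 4: +3 new -> 27 infected
Step 5: +1 new -> 28 infected
Step 6: +0 new -> 28 infected

Answer: 6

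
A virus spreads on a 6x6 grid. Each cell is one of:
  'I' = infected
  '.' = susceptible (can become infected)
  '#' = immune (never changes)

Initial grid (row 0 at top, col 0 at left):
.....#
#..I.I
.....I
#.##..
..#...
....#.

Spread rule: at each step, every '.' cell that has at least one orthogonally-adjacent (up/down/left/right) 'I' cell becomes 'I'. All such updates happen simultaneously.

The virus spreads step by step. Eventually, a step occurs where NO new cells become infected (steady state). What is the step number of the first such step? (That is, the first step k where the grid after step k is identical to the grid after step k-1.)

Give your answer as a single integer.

Step 0 (initial): 3 infected
Step 1: +6 new -> 9 infected
Step 2: +6 new -> 15 infected
Step 3: +4 new -> 19 infected
Step 4: +4 new -> 23 infected
Step 5: +2 new -> 25 infected
Step 6: +3 new -> 28 infected
Step 7: +1 new -> 29 infected
Step 8: +0 new -> 29 infected

Answer: 8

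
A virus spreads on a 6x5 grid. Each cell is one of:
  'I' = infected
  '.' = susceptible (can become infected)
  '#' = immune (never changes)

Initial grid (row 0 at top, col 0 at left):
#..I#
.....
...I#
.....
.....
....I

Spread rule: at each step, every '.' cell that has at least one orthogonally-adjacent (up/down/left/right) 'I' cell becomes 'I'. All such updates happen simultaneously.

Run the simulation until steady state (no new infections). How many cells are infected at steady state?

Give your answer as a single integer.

Step 0 (initial): 3 infected
Step 1: +6 new -> 9 infected
Step 2: +8 new -> 17 infected
Step 3: +5 new -> 22 infected
Step 4: +4 new -> 26 infected
Step 5: +1 new -> 27 infected
Step 6: +0 new -> 27 infected

Answer: 27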